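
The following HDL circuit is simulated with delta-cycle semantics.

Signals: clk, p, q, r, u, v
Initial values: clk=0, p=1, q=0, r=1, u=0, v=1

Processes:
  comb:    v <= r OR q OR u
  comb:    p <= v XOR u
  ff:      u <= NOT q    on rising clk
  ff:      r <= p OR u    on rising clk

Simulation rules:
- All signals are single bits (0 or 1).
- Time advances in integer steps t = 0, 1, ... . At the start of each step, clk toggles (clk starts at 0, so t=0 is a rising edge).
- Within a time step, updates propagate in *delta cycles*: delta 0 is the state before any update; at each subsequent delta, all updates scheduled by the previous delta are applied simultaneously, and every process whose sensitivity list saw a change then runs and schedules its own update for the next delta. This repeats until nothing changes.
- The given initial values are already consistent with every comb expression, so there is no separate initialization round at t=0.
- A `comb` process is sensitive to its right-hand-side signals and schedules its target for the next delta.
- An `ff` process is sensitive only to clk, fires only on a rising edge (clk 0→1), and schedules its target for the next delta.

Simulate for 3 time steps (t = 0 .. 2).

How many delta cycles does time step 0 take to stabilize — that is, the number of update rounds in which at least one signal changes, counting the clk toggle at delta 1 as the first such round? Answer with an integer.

[bits: u,q,clk,v,r,p]
t=0: Δ0=000111 Δ1=001111 Δ2=101111 Δ3=101110 | 3Δ
t=1: Δ0=101110 Δ1=100110 | 1Δ
t=2: Δ0=100110 Δ1=101110 | 1Δ

3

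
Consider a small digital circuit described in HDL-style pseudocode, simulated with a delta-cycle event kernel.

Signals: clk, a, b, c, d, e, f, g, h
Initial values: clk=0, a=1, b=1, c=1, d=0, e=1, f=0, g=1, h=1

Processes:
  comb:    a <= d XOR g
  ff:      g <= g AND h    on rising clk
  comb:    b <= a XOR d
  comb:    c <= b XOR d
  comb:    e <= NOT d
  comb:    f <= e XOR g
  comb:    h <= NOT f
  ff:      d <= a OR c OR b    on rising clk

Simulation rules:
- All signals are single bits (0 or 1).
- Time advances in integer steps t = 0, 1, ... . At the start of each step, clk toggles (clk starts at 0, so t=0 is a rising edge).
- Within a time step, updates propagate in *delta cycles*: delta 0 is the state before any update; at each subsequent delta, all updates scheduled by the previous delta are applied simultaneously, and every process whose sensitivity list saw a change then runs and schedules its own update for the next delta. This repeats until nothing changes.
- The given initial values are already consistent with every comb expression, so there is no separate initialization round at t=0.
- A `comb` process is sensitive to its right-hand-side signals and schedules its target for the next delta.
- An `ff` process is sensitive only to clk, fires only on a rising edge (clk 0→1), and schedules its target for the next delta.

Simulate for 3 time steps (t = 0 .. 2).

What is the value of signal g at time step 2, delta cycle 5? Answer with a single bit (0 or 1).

0

[bits: g,b,f,clk,h,d,c,e,a]
t=0: Δ0=110010111 Δ1=110110111 Δ2=110111111 Δ3=100111000 Δ4=111111100 Δ5=111101000 | 5Δ
t=1: Δ0=111101000 Δ1=111001000 | 1Δ
t=2: Δ0=111001000 Δ1=111101000 Δ2=011101000 Δ3=010101001 Δ4=000111001 Δ5=000111101 | 5Δ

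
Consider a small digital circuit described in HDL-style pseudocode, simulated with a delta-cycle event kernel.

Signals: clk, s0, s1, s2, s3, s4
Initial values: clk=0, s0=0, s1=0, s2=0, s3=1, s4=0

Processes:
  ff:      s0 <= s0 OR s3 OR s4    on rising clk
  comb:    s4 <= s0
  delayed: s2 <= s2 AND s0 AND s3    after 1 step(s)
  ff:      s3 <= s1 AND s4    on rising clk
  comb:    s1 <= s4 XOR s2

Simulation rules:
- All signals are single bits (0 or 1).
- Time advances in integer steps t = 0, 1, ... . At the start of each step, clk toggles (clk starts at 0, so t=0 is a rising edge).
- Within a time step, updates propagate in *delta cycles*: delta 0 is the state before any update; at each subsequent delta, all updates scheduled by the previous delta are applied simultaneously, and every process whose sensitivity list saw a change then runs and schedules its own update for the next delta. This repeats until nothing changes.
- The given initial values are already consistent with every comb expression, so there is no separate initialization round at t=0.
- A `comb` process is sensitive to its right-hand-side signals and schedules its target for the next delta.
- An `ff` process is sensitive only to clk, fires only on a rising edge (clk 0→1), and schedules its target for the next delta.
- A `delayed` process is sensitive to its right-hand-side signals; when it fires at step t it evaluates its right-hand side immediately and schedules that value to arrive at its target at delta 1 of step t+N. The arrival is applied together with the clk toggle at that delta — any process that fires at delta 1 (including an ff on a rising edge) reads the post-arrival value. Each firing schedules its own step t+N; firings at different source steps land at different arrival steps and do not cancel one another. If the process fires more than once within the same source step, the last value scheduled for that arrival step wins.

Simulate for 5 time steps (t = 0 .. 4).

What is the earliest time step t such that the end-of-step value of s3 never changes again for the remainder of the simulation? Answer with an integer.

[bits: s1,s3,s0,s4,clk,s2]
t=0: Δ0=010000 Δ1=010010 Δ2=001010 Δ3=001110 Δ4=101110 | 4Δ
t=1: Δ0=101110 Δ1=101100 | 1Δ
t=2: Δ0=101100 Δ1=101110 Δ2=111110 | 2Δ
t=3: Δ0=111110 Δ1=111100 | 1Δ
t=4: Δ0=111100 Δ1=111110 | 1Δ

2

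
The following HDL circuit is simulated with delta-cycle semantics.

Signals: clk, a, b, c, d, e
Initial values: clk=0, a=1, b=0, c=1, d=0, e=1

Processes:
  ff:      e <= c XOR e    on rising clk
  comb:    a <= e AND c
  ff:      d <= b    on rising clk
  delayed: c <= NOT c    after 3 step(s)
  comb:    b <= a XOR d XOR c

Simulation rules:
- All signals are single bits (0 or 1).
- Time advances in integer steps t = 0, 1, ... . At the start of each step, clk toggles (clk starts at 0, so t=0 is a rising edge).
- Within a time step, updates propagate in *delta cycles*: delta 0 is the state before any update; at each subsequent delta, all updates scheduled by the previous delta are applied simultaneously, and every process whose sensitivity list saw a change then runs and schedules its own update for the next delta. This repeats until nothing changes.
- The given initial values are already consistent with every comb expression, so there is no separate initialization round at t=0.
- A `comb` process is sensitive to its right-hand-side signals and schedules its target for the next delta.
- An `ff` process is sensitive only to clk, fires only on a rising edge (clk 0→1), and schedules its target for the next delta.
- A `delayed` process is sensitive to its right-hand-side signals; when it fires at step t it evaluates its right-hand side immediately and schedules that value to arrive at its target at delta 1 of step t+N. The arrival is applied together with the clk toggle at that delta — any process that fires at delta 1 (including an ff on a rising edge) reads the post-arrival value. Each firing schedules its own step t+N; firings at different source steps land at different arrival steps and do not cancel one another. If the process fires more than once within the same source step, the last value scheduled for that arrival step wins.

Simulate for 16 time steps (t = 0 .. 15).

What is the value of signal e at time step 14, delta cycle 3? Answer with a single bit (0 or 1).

1

[bits: e,c,b,a,d,clk]
t=0: Δ0=110100 Δ1=110101 Δ2=010101 Δ3=010001 Δ4=011001 | 4Δ
t=1: Δ0=011001 Δ1=011000 | 1Δ
t=2: Δ0=011000 Δ1=011001 Δ2=111011 Δ3=110111 Δ4=111111 | 4Δ
t=3: Δ0=111111 Δ1=111110 | 1Δ
t=4: Δ0=111110 Δ1=111111 Δ2=011111 Δ3=011011 Δ4=010011 | 4Δ
t=5: Δ0=010011 Δ1=010010 | 1Δ
t=6: Δ0=010010 Δ1=010011 Δ2=110001 Δ3=111101 Δ4=110101 | 4Δ
t=7: Δ0=110101 Δ1=110100 | 1Δ
t=8: Δ0=110100 Δ1=110101 Δ2=010101 Δ3=010001 Δ4=011001 | 4Δ
t=9: Δ0=011001 Δ1=011000 | 1Δ
t=10: Δ0=011000 Δ1=011001 Δ2=111011 Δ3=110111 Δ4=111111 | 4Δ
t=11: Δ0=111111 Δ1=111110 | 1Δ
t=12: Δ0=111110 Δ1=111111 Δ2=011111 Δ3=011011 Δ4=010011 | 4Δ
t=13: Δ0=010011 Δ1=010010 | 1Δ
t=14: Δ0=010010 Δ1=010011 Δ2=110001 Δ3=111101 Δ4=110101 | 4Δ
t=15: Δ0=110101 Δ1=110100 | 1Δ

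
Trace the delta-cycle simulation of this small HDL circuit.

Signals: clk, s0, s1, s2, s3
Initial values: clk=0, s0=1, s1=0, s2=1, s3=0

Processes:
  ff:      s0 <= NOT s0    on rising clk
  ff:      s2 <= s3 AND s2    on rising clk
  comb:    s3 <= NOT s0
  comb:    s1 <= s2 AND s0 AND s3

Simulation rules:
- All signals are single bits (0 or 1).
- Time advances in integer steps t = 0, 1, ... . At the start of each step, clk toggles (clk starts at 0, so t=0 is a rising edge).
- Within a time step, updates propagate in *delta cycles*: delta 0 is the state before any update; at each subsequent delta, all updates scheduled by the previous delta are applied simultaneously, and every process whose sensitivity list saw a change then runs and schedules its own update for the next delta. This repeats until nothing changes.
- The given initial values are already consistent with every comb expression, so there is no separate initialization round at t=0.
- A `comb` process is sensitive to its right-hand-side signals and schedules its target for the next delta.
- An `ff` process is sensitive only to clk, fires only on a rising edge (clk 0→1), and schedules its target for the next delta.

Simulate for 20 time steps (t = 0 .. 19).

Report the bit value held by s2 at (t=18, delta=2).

[bits: s3,s0,s2,clk,s1]
t=0: Δ0=01100 Δ1=01110 Δ2=00010 Δ3=10010 | 3Δ
t=1: Δ0=10010 Δ1=10000 | 1Δ
t=2: Δ0=10000 Δ1=10010 Δ2=11010 Δ3=01010 | 3Δ
t=3: Δ0=01010 Δ1=01000 | 1Δ
t=4: Δ0=01000 Δ1=01010 Δ2=00010 Δ3=10010 | 3Δ
t=5: Δ0=10010 Δ1=10000 | 1Δ
t=6: Δ0=10000 Δ1=10010 Δ2=11010 Δ3=01010 | 3Δ
t=7: Δ0=01010 Δ1=01000 | 1Δ
t=8: Δ0=01000 Δ1=01010 Δ2=00010 Δ3=10010 | 3Δ
t=9: Δ0=10010 Δ1=10000 | 1Δ
t=10: Δ0=10000 Δ1=10010 Δ2=11010 Δ3=01010 | 3Δ
t=11: Δ0=01010 Δ1=01000 | 1Δ
t=12: Δ0=01000 Δ1=01010 Δ2=00010 Δ3=10010 | 3Δ
t=13: Δ0=10010 Δ1=10000 | 1Δ
t=14: Δ0=10000 Δ1=10010 Δ2=11010 Δ3=01010 | 3Δ
t=15: Δ0=01010 Δ1=01000 | 1Δ
t=16: Δ0=01000 Δ1=01010 Δ2=00010 Δ3=10010 | 3Δ
t=17: Δ0=10010 Δ1=10000 | 1Δ
t=18: Δ0=10000 Δ1=10010 Δ2=11010 Δ3=01010 | 3Δ
t=19: Δ0=01010 Δ1=01000 | 1Δ

0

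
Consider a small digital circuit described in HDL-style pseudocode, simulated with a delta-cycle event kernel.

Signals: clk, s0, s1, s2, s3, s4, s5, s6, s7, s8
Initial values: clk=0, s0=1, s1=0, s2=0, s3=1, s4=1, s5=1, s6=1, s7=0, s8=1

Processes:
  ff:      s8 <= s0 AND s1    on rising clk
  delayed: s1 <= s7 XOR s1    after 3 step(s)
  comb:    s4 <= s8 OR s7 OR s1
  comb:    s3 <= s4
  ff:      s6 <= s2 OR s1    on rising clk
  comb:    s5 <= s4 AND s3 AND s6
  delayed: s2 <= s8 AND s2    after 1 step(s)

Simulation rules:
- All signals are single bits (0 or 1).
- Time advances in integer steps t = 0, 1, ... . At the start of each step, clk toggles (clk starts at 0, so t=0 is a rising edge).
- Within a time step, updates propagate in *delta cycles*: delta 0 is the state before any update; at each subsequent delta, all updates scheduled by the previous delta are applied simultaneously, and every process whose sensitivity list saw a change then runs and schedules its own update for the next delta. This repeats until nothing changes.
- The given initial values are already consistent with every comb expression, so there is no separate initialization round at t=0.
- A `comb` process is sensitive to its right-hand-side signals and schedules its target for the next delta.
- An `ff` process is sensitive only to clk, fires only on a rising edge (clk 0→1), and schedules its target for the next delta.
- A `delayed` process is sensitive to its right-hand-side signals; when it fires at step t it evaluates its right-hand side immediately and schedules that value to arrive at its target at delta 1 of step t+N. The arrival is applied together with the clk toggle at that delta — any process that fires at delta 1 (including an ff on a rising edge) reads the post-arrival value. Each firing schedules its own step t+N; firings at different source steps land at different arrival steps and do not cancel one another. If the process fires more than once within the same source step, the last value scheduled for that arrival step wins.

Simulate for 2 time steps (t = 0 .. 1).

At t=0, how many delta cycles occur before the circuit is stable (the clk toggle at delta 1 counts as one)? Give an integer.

4

t=0 Δ0: s4=1 s5=1 s8=1 s6=1 s7=0 s0=1 s3=1 clk=0 s1=0 s2=0
  Δ1: clk:0→1
  Δ2: s8:1→0, s6:1→0
  Δ3: s4:1→0, s5:1→0
  Δ4: s3:1→0
  (4Δ to stable)
t=1 Δ0: s4=0 s5=0 s8=0 s6=0 s7=0 s0=1 s3=0 clk=1 s1=0 s2=0
  Δ1: clk:1→0
  (1Δ to stable)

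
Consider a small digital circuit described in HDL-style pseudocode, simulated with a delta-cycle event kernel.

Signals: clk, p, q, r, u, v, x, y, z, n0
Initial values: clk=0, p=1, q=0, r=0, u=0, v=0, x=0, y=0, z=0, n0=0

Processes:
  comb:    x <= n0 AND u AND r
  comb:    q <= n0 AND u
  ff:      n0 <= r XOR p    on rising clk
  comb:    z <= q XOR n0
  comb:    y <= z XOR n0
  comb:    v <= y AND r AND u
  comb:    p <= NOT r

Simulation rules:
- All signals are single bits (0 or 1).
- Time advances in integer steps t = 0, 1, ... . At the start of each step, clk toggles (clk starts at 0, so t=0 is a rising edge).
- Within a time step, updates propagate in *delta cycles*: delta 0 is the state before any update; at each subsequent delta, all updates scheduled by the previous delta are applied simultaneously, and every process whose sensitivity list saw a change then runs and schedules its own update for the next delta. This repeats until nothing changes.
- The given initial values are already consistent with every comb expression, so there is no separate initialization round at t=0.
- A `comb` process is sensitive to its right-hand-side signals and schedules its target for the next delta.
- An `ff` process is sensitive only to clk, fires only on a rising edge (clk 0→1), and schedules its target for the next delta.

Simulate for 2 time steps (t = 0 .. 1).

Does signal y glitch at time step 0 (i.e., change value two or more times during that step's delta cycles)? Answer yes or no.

yes

t=0 Δ0: x=0 n0=0 p=1 q=0 u=0 y=0 v=0 z=0 r=0 clk=0
  Δ1: clk:0→1
  Δ2: n0:0→1
  Δ3: y:0→1, z:0→1
  Δ4: y:1→0
  (4Δ to stable)
t=1 Δ0: x=0 n0=1 p=1 q=0 u=0 y=0 v=0 z=1 r=0 clk=1
  Δ1: clk:1→0
  (1Δ to stable)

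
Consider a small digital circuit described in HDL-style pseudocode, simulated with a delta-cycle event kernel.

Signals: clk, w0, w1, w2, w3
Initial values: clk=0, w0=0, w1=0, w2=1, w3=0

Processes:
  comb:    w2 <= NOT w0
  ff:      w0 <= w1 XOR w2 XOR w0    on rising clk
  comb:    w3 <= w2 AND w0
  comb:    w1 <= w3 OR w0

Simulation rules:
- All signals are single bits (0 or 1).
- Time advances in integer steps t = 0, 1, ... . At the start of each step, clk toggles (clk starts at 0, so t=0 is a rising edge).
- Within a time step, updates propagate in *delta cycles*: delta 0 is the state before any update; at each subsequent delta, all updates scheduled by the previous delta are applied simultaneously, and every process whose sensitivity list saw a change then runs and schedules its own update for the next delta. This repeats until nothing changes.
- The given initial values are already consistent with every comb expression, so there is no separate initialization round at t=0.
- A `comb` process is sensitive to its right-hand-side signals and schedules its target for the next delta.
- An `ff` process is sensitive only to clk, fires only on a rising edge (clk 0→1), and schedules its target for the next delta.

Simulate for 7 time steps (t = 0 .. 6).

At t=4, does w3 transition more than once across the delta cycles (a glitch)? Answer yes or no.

[bits: w3,w1,clk,w0,w2]
t=0: Δ0=00001 Δ1=00101 Δ2=00111 Δ3=11110 Δ4=01110 | 4Δ
t=1: Δ0=01110 Δ1=01010 | 1Δ
t=2: Δ0=01010 Δ1=01110 Δ2=01100 Δ3=00101 | 3Δ
t=3: Δ0=00101 Δ1=00001 | 1Δ
t=4: Δ0=00001 Δ1=00101 Δ2=00111 Δ3=11110 Δ4=01110 | 4Δ
t=5: Δ0=01110 Δ1=01010 | 1Δ
t=6: Δ0=01010 Δ1=01110 Δ2=01100 Δ3=00101 | 3Δ

yes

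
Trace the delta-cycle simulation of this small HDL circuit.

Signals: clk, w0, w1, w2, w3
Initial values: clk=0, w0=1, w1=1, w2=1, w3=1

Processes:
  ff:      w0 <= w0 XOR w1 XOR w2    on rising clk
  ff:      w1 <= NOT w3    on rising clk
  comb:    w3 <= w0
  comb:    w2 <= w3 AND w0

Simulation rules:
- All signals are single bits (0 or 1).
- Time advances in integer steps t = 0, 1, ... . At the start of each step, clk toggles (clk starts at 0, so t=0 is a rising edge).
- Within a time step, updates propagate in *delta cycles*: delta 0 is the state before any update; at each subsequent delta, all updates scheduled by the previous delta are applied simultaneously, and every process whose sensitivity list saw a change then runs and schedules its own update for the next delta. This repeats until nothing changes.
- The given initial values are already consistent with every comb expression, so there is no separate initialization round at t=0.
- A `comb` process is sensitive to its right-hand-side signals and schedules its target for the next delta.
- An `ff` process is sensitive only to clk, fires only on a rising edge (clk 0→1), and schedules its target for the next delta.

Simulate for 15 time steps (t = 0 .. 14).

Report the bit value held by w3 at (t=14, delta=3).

1

[bits: w0,clk,w2,w1,w3]
t=0: Δ0=10111 Δ1=11111 Δ2=11101 | 2Δ
t=1: Δ0=11101 Δ1=10101 | 1Δ
t=2: Δ0=10101 Δ1=11101 Δ2=01101 Δ3=01000 | 3Δ
t=3: Δ0=01000 Δ1=00000 | 1Δ
t=4: Δ0=00000 Δ1=01000 Δ2=01010 | 2Δ
t=5: Δ0=01010 Δ1=00010 | 1Δ
t=6: Δ0=00010 Δ1=01010 Δ2=11010 Δ3=11011 Δ4=11111 | 4Δ
t=7: Δ0=11111 Δ1=10111 | 1Δ
t=8: Δ0=10111 Δ1=11111 Δ2=11101 | 2Δ
t=9: Δ0=11101 Δ1=10101 | 1Δ
t=10: Δ0=10101 Δ1=11101 Δ2=01101 Δ3=01000 | 3Δ
t=11: Δ0=01000 Δ1=00000 | 1Δ
t=12: Δ0=00000 Δ1=01000 Δ2=01010 | 2Δ
t=13: Δ0=01010 Δ1=00010 | 1Δ
t=14: Δ0=00010 Δ1=01010 Δ2=11010 Δ3=11011 Δ4=11111 | 4Δ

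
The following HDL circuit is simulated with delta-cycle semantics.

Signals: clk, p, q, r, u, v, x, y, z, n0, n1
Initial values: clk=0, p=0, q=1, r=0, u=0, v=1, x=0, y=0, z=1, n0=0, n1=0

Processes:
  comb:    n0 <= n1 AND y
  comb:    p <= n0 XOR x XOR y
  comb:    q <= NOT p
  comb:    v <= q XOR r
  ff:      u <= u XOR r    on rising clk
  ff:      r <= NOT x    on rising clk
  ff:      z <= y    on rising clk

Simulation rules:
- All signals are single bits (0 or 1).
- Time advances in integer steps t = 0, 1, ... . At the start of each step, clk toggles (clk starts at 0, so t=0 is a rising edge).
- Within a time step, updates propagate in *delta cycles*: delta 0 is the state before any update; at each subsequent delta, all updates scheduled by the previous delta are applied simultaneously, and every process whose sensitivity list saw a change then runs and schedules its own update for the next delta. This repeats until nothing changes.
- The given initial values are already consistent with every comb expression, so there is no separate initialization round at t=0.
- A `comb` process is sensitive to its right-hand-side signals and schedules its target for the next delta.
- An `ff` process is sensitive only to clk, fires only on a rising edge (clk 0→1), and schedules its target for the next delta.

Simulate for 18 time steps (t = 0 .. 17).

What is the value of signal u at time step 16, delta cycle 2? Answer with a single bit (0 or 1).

0

[bits: y,u,n0,n1,z,v,r,x,p,q,clk]
t=0: Δ0=00001100010 Δ1=00001100011 Δ2=00000110011 Δ3=00000010011 | 3Δ
t=1: Δ0=00000010011 Δ1=00000010010 | 1Δ
t=2: Δ0=00000010010 Δ1=00000010011 Δ2=01000010011 | 2Δ
t=3: Δ0=01000010011 Δ1=01000010010 | 1Δ
t=4: Δ0=01000010010 Δ1=01000010011 Δ2=00000010011 | 2Δ
t=5: Δ0=00000010011 Δ1=00000010010 | 1Δ
t=6: Δ0=00000010010 Δ1=00000010011 Δ2=01000010011 | 2Δ
t=7: Δ0=01000010011 Δ1=01000010010 | 1Δ
t=8: Δ0=01000010010 Δ1=01000010011 Δ2=00000010011 | 2Δ
t=9: Δ0=00000010011 Δ1=00000010010 | 1Δ
t=10: Δ0=00000010010 Δ1=00000010011 Δ2=01000010011 | 2Δ
t=11: Δ0=01000010011 Δ1=01000010010 | 1Δ
t=12: Δ0=01000010010 Δ1=01000010011 Δ2=00000010011 | 2Δ
t=13: Δ0=00000010011 Δ1=00000010010 | 1Δ
t=14: Δ0=00000010010 Δ1=00000010011 Δ2=01000010011 | 2Δ
t=15: Δ0=01000010011 Δ1=01000010010 | 1Δ
t=16: Δ0=01000010010 Δ1=01000010011 Δ2=00000010011 | 2Δ
t=17: Δ0=00000010011 Δ1=00000010010 | 1Δ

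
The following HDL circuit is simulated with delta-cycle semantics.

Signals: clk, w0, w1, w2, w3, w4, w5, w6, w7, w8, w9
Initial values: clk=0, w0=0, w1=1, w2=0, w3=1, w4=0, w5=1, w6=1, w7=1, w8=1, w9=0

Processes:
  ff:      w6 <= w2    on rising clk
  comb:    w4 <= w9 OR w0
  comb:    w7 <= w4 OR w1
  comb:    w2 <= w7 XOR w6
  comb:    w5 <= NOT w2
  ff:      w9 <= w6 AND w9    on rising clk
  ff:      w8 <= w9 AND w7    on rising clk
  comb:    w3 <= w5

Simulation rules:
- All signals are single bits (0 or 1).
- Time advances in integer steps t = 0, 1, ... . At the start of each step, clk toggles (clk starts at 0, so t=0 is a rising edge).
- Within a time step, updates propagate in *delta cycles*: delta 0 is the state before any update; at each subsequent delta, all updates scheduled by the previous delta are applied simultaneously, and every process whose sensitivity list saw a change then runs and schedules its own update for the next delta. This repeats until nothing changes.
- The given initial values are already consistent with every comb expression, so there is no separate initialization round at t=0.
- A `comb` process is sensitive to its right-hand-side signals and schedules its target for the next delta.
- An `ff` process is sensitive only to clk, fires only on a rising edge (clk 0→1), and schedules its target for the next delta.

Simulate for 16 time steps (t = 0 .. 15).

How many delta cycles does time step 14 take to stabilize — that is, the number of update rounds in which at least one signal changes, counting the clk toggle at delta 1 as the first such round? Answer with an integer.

5

t0.Δ0 w2=0 clk=0 w8=1 w5=1 w7=1 w3=1 w6=1 w0=0 w9=0 w1=1 w4=0
t0.Δ1 w2=0 clk=1 w8=1 w5=1 w7=1 w3=1 w6=1 w0=0 w9=0 w1=1 w4=0
t0.Δ2 w2=0 clk=1 w8=0 w5=1 w7=1 w3=1 w6=0 w0=0 w9=0 w1=1 w4=0
t0.Δ3 w2=1 clk=1 w8=0 w5=1 w7=1 w3=1 w6=0 w0=0 w9=0 w1=1 w4=0
t0.Δ4 w2=1 clk=1 w8=0 w5=0 w7=1 w3=1 w6=0 w0=0 w9=0 w1=1 w4=0
t0.Δ5 w2=1 clk=1 w8=0 w5=0 w7=1 w3=0 w6=0 w0=0 w9=0 w1=1 w4=0
t1.Δ0 w2=1 clk=1 w8=0 w5=0 w7=1 w3=0 w6=0 w0=0 w9=0 w1=1 w4=0
t1.Δ1 w2=1 clk=0 w8=0 w5=0 w7=1 w3=0 w6=0 w0=0 w9=0 w1=1 w4=0
t2.Δ0 w2=1 clk=0 w8=0 w5=0 w7=1 w3=0 w6=0 w0=0 w9=0 w1=1 w4=0
t2.Δ1 w2=1 clk=1 w8=0 w5=0 w7=1 w3=0 w6=0 w0=0 w9=0 w1=1 w4=0
t2.Δ2 w2=1 clk=1 w8=0 w5=0 w7=1 w3=0 w6=1 w0=0 w9=0 w1=1 w4=0
t2.Δ3 w2=0 clk=1 w8=0 w5=0 w7=1 w3=0 w6=1 w0=0 w9=0 w1=1 w4=0
t2.Δ4 w2=0 clk=1 w8=0 w5=1 w7=1 w3=0 w6=1 w0=0 w9=0 w1=1 w4=0
t2.Δ5 w2=0 clk=1 w8=0 w5=1 w7=1 w3=1 w6=1 w0=0 w9=0 w1=1 w4=0
t3.Δ0 w2=0 clk=1 w8=0 w5=1 w7=1 w3=1 w6=1 w0=0 w9=0 w1=1 w4=0
t3.Δ1 w2=0 clk=0 w8=0 w5=1 w7=1 w3=1 w6=1 w0=0 w9=0 w1=1 w4=0
t4.Δ0 w2=0 clk=0 w8=0 w5=1 w7=1 w3=1 w6=1 w0=0 w9=0 w1=1 w4=0
t4.Δ1 w2=0 clk=1 w8=0 w5=1 w7=1 w3=1 w6=1 w0=0 w9=0 w1=1 w4=0
t4.Δ2 w2=0 clk=1 w8=0 w5=1 w7=1 w3=1 w6=0 w0=0 w9=0 w1=1 w4=0
t4.Δ3 w2=1 clk=1 w8=0 w5=1 w7=1 w3=1 w6=0 w0=0 w9=0 w1=1 w4=0
t4.Δ4 w2=1 clk=1 w8=0 w5=0 w7=1 w3=1 w6=0 w0=0 w9=0 w1=1 w4=0
t4.Δ5 w2=1 clk=1 w8=0 w5=0 w7=1 w3=0 w6=0 w0=0 w9=0 w1=1 w4=0
t5.Δ0 w2=1 clk=1 w8=0 w5=0 w7=1 w3=0 w6=0 w0=0 w9=0 w1=1 w4=0
t5.Δ1 w2=1 clk=0 w8=0 w5=0 w7=1 w3=0 w6=0 w0=0 w9=0 w1=1 w4=0
t6.Δ0 w2=1 clk=0 w8=0 w5=0 w7=1 w3=0 w6=0 w0=0 w9=0 w1=1 w4=0
t6.Δ1 w2=1 clk=1 w8=0 w5=0 w7=1 w3=0 w6=0 w0=0 w9=0 w1=1 w4=0
t6.Δ2 w2=1 clk=1 w8=0 w5=0 w7=1 w3=0 w6=1 w0=0 w9=0 w1=1 w4=0
t6.Δ3 w2=0 clk=1 w8=0 w5=0 w7=1 w3=0 w6=1 w0=0 w9=0 w1=1 w4=0
t6.Δ4 w2=0 clk=1 w8=0 w5=1 w7=1 w3=0 w6=1 w0=0 w9=0 w1=1 w4=0
t6.Δ5 w2=0 clk=1 w8=0 w5=1 w7=1 w3=1 w6=1 w0=0 w9=0 w1=1 w4=0
t7.Δ0 w2=0 clk=1 w8=0 w5=1 w7=1 w3=1 w6=1 w0=0 w9=0 w1=1 w4=0
t7.Δ1 w2=0 clk=0 w8=0 w5=1 w7=1 w3=1 w6=1 w0=0 w9=0 w1=1 w4=0
t8.Δ0 w2=0 clk=0 w8=0 w5=1 w7=1 w3=1 w6=1 w0=0 w9=0 w1=1 w4=0
t8.Δ1 w2=0 clk=1 w8=0 w5=1 w7=1 w3=1 w6=1 w0=0 w9=0 w1=1 w4=0
t8.Δ2 w2=0 clk=1 w8=0 w5=1 w7=1 w3=1 w6=0 w0=0 w9=0 w1=1 w4=0
t8.Δ3 w2=1 clk=1 w8=0 w5=1 w7=1 w3=1 w6=0 w0=0 w9=0 w1=1 w4=0
t8.Δ4 w2=1 clk=1 w8=0 w5=0 w7=1 w3=1 w6=0 w0=0 w9=0 w1=1 w4=0
t8.Δ5 w2=1 clk=1 w8=0 w5=0 w7=1 w3=0 w6=0 w0=0 w9=0 w1=1 w4=0
t9.Δ0 w2=1 clk=1 w8=0 w5=0 w7=1 w3=0 w6=0 w0=0 w9=0 w1=1 w4=0
t9.Δ1 w2=1 clk=0 w8=0 w5=0 w7=1 w3=0 w6=0 w0=0 w9=0 w1=1 w4=0
t10.Δ0 w2=1 clk=0 w8=0 w5=0 w7=1 w3=0 w6=0 w0=0 w9=0 w1=1 w4=0
t10.Δ1 w2=1 clk=1 w8=0 w5=0 w7=1 w3=0 w6=0 w0=0 w9=0 w1=1 w4=0
t10.Δ2 w2=1 clk=1 w8=0 w5=0 w7=1 w3=0 w6=1 w0=0 w9=0 w1=1 w4=0
t10.Δ3 w2=0 clk=1 w8=0 w5=0 w7=1 w3=0 w6=1 w0=0 w9=0 w1=1 w4=0
t10.Δ4 w2=0 clk=1 w8=0 w5=1 w7=1 w3=0 w6=1 w0=0 w9=0 w1=1 w4=0
t10.Δ5 w2=0 clk=1 w8=0 w5=1 w7=1 w3=1 w6=1 w0=0 w9=0 w1=1 w4=0
t11.Δ0 w2=0 clk=1 w8=0 w5=1 w7=1 w3=1 w6=1 w0=0 w9=0 w1=1 w4=0
t11.Δ1 w2=0 clk=0 w8=0 w5=1 w7=1 w3=1 w6=1 w0=0 w9=0 w1=1 w4=0
t12.Δ0 w2=0 clk=0 w8=0 w5=1 w7=1 w3=1 w6=1 w0=0 w9=0 w1=1 w4=0
t12.Δ1 w2=0 clk=1 w8=0 w5=1 w7=1 w3=1 w6=1 w0=0 w9=0 w1=1 w4=0
t12.Δ2 w2=0 clk=1 w8=0 w5=1 w7=1 w3=1 w6=0 w0=0 w9=0 w1=1 w4=0
t12.Δ3 w2=1 clk=1 w8=0 w5=1 w7=1 w3=1 w6=0 w0=0 w9=0 w1=1 w4=0
t12.Δ4 w2=1 clk=1 w8=0 w5=0 w7=1 w3=1 w6=0 w0=0 w9=0 w1=1 w4=0
t12.Δ5 w2=1 clk=1 w8=0 w5=0 w7=1 w3=0 w6=0 w0=0 w9=0 w1=1 w4=0
t13.Δ0 w2=1 clk=1 w8=0 w5=0 w7=1 w3=0 w6=0 w0=0 w9=0 w1=1 w4=0
t13.Δ1 w2=1 clk=0 w8=0 w5=0 w7=1 w3=0 w6=0 w0=0 w9=0 w1=1 w4=0
t14.Δ0 w2=1 clk=0 w8=0 w5=0 w7=1 w3=0 w6=0 w0=0 w9=0 w1=1 w4=0
t14.Δ1 w2=1 clk=1 w8=0 w5=0 w7=1 w3=0 w6=0 w0=0 w9=0 w1=1 w4=0
t14.Δ2 w2=1 clk=1 w8=0 w5=0 w7=1 w3=0 w6=1 w0=0 w9=0 w1=1 w4=0
t14.Δ3 w2=0 clk=1 w8=0 w5=0 w7=1 w3=0 w6=1 w0=0 w9=0 w1=1 w4=0
t14.Δ4 w2=0 clk=1 w8=0 w5=1 w7=1 w3=0 w6=1 w0=0 w9=0 w1=1 w4=0
t14.Δ5 w2=0 clk=1 w8=0 w5=1 w7=1 w3=1 w6=1 w0=0 w9=0 w1=1 w4=0
t15.Δ0 w2=0 clk=1 w8=0 w5=1 w7=1 w3=1 w6=1 w0=0 w9=0 w1=1 w4=0
t15.Δ1 w2=0 clk=0 w8=0 w5=1 w7=1 w3=1 w6=1 w0=0 w9=0 w1=1 w4=0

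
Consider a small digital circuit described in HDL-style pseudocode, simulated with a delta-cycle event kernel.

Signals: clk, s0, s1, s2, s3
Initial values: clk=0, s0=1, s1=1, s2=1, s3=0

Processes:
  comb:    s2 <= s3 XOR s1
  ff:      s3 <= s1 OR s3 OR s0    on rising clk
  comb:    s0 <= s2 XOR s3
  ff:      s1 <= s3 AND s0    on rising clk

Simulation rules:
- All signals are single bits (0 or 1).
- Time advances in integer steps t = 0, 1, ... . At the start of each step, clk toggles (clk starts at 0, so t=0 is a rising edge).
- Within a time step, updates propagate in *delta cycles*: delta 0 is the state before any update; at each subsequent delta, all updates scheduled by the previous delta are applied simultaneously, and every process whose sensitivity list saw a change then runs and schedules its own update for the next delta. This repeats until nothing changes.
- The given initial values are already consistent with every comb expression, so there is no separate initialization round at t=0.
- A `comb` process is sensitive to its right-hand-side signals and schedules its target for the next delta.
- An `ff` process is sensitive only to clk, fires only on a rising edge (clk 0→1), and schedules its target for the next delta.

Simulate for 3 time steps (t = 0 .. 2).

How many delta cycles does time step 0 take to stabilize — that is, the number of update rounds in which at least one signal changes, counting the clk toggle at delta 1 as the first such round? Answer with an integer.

[bits: s0,s3,clk,s2,s1]
t=0: Δ0=10011 Δ1=10111 Δ2=11110 Δ3=01110 | 3Δ
t=1: Δ0=01110 Δ1=01010 | 1Δ
t=2: Δ0=01010 Δ1=01110 | 1Δ

3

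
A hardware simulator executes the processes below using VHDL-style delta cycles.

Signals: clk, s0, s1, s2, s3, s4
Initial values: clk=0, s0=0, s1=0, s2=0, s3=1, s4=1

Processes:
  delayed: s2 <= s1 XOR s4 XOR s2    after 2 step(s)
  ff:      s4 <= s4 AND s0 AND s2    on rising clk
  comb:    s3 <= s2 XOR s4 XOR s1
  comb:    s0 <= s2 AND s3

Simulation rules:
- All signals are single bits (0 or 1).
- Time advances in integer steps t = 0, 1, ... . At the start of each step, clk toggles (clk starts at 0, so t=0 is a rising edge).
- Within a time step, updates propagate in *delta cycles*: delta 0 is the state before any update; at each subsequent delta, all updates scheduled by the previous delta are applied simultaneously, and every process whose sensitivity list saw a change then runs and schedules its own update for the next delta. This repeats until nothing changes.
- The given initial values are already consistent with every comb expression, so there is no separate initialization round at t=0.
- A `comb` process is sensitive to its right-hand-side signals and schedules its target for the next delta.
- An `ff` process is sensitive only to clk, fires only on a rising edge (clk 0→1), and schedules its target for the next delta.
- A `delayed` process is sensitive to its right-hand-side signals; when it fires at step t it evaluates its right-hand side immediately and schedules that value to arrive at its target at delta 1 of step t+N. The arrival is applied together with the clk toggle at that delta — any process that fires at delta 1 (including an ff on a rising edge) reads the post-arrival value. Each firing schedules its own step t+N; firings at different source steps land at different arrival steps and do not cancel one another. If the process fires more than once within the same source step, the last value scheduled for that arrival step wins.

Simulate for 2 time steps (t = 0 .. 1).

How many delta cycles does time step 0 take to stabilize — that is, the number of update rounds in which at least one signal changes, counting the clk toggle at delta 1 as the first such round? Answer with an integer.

3

t=0 Δ0: clk=0 s1=0 s3=1 s2=0 s4=1 s0=0
  Δ1: clk:0→1
  Δ2: s4:1→0
  Δ3: s3:1→0
  (3Δ to stable)
t=1 Δ0: clk=1 s1=0 s3=0 s2=0 s4=0 s0=0
  Δ1: clk:1→0
  (1Δ to stable)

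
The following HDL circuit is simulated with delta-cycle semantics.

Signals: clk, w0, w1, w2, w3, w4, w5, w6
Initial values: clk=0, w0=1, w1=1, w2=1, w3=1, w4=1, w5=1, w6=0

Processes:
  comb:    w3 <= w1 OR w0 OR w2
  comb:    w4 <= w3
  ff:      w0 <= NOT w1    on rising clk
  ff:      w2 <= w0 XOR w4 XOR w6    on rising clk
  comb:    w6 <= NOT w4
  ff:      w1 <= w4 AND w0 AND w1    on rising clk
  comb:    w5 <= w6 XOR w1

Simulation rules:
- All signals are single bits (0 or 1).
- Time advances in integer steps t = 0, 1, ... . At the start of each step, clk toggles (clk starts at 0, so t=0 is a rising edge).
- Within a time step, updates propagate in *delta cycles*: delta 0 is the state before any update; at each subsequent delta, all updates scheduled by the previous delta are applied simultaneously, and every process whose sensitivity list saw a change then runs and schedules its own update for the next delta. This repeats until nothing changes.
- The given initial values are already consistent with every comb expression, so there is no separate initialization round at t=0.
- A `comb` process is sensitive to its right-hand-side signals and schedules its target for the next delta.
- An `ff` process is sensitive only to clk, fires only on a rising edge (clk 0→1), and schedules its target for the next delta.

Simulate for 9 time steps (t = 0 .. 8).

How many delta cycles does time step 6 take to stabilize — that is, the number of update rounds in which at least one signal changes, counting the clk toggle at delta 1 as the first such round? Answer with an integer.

2

t=0 Δ0: w6=0 w0=1 w3=1 w4=1 clk=0 w5=1 w1=1 w2=1
  Δ1: clk:0→1
  Δ2: w0:1→0, w2:1→0
  (2Δ to stable)
t=1 Δ0: w6=0 w0=0 w3=1 w4=1 clk=1 w5=1 w1=1 w2=0
  Δ1: clk:1→0
  (1Δ to stable)
t=2 Δ0: w6=0 w0=0 w3=1 w4=1 clk=0 w5=1 w1=1 w2=0
  Δ1: clk:0→1
  Δ2: w1:1→0, w2:0→1
  Δ3: w5:1→0
  (3Δ to stable)
t=3 Δ0: w6=0 w0=0 w3=1 w4=1 clk=1 w5=0 w1=0 w2=1
  Δ1: clk:1→0
  (1Δ to stable)
t=4 Δ0: w6=0 w0=0 w3=1 w4=1 clk=0 w5=0 w1=0 w2=1
  Δ1: clk:0→1
  Δ2: w0:0→1
  (2Δ to stable)
t=5 Δ0: w6=0 w0=1 w3=1 w4=1 clk=1 w5=0 w1=0 w2=1
  Δ1: clk:1→0
  (1Δ to stable)
t=6 Δ0: w6=0 w0=1 w3=1 w4=1 clk=0 w5=0 w1=0 w2=1
  Δ1: clk:0→1
  Δ2: w2:1→0
  (2Δ to stable)
t=7 Δ0: w6=0 w0=1 w3=1 w4=1 clk=1 w5=0 w1=0 w2=0
  Δ1: clk:1→0
  (1Δ to stable)
t=8 Δ0: w6=0 w0=1 w3=1 w4=1 clk=0 w5=0 w1=0 w2=0
  Δ1: clk:0→1
  (1Δ to stable)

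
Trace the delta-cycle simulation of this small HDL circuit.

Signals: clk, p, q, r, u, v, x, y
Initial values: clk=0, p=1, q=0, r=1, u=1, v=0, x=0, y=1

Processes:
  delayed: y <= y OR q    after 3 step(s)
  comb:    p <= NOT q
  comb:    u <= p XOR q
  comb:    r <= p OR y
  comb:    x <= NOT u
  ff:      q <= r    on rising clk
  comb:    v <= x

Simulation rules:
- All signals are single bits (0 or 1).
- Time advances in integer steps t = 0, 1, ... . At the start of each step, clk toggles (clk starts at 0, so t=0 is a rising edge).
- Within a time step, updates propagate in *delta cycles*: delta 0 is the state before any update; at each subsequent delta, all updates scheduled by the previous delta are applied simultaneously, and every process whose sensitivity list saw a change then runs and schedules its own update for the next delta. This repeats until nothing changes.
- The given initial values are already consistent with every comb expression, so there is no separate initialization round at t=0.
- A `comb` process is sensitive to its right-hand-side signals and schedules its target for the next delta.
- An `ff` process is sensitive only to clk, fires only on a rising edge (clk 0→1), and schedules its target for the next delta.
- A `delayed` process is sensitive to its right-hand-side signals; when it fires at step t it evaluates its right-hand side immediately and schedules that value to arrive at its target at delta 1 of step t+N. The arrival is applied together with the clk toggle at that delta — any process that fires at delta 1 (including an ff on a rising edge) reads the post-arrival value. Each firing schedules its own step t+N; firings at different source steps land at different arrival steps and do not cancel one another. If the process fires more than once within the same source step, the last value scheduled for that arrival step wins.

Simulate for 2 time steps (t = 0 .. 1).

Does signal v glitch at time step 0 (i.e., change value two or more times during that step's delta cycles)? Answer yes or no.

yes

[bits: clk,u,q,v,y,p,x,r]
t=0: Δ0=01001101 Δ1=11001101 Δ2=11101101 Δ3=10101001 Δ4=11101011 Δ5=11111001 Δ6=11101001 | 6Δ
t=1: Δ0=11101001 Δ1=01101001 | 1Δ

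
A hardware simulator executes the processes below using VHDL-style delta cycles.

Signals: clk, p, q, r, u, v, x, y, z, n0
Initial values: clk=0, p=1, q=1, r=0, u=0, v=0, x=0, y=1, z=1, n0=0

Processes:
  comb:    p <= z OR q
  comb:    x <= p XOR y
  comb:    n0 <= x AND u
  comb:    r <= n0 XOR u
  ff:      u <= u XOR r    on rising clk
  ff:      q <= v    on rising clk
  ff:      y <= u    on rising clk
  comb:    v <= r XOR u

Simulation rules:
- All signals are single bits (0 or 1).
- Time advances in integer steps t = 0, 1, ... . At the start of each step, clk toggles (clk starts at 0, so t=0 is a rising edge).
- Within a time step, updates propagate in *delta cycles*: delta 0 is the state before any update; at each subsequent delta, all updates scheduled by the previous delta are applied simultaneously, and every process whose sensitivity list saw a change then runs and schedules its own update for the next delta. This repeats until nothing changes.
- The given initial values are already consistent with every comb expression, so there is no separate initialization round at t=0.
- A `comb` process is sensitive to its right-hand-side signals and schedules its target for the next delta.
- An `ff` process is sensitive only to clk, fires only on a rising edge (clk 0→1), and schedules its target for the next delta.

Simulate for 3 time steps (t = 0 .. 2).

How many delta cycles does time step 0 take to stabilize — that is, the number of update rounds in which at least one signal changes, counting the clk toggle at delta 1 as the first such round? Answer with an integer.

3

[bits: y,n0,z,p,q,r,v,x,clk,u]
t=0: Δ0=1011100000 Δ1=1011100010 Δ2=0011000010 Δ3=0011000110 | 3Δ
t=1: Δ0=0011000110 Δ1=0011000100 | 1Δ
t=2: Δ0=0011000100 Δ1=0011000110 | 1Δ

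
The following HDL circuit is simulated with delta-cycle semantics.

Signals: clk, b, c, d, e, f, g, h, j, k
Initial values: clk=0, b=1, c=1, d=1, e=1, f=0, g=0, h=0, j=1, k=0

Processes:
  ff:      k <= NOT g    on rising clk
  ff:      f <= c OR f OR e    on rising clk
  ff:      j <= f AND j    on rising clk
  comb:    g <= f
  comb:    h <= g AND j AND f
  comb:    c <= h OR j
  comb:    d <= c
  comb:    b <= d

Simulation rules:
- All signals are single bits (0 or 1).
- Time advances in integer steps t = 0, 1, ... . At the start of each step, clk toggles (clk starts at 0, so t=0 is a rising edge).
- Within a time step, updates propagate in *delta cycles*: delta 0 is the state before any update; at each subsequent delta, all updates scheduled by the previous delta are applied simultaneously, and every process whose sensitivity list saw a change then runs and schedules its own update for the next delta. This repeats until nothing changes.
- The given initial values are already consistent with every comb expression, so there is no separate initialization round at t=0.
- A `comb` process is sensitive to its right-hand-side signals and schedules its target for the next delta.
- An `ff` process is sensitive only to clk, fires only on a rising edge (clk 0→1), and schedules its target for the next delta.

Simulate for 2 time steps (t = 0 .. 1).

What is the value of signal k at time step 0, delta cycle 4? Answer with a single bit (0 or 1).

1

t=0 Δ0: j=1 c=1 f=0 clk=0 e=1 d=1 h=0 k=0 g=0 b=1
  Δ1: clk:0→1
  Δ2: j:1→0, f:0→1, k:0→1
  Δ3: c:1→0, g:0→1
  Δ4: d:1→0
  Δ5: b:1→0
  (5Δ to stable)
t=1 Δ0: j=0 c=0 f=1 clk=1 e=1 d=0 h=0 k=1 g=1 b=0
  Δ1: clk:1→0
  (1Δ to stable)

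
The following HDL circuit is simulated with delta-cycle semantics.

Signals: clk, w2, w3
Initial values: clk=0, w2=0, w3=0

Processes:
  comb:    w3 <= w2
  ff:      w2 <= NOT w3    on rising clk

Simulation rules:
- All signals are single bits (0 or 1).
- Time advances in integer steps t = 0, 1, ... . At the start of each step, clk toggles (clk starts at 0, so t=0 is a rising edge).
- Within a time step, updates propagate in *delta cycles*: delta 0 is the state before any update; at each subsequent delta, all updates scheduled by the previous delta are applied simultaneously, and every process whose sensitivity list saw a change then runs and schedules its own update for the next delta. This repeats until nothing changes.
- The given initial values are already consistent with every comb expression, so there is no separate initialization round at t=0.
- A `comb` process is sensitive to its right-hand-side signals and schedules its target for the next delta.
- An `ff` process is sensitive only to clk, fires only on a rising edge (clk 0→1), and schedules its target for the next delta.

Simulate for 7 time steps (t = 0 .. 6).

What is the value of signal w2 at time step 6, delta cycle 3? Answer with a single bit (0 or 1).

0

[bits: w3,w2,clk]
t=0: Δ0=000 Δ1=001 Δ2=011 Δ3=111 | 3Δ
t=1: Δ0=111 Δ1=110 | 1Δ
t=2: Δ0=110 Δ1=111 Δ2=101 Δ3=001 | 3Δ
t=3: Δ0=001 Δ1=000 | 1Δ
t=4: Δ0=000 Δ1=001 Δ2=011 Δ3=111 | 3Δ
t=5: Δ0=111 Δ1=110 | 1Δ
t=6: Δ0=110 Δ1=111 Δ2=101 Δ3=001 | 3Δ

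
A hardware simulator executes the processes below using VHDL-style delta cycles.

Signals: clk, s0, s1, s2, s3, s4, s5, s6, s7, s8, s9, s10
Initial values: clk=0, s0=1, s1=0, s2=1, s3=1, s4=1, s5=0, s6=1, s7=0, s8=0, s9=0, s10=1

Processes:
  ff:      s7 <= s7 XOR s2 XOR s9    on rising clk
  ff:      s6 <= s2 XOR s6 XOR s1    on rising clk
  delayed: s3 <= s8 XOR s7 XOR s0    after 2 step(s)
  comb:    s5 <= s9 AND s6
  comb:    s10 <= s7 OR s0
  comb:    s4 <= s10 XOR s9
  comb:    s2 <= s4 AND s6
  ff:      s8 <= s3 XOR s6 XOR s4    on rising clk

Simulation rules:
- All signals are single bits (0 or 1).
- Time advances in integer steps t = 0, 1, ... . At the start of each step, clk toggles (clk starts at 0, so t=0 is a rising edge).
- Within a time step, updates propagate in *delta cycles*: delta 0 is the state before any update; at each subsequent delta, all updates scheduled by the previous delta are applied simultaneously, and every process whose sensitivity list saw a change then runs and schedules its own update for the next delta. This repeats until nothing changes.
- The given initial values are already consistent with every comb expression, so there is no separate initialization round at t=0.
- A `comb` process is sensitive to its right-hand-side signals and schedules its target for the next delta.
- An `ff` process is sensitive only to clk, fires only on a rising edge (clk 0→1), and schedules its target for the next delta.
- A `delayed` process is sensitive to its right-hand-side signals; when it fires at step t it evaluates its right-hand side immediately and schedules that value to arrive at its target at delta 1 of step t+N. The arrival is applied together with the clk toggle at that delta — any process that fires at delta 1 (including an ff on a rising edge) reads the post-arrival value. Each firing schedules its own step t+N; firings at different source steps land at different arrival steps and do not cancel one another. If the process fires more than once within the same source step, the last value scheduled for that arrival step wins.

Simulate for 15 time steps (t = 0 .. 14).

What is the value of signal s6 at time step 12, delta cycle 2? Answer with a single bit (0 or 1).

0

t0.Δ0 s4=1 s8=0 s2=1 s3=1 s0=1 s10=1 s6=1 clk=0 s5=0 s7=0 s1=0 s9=0
t0.Δ1 s4=1 s8=0 s2=1 s3=1 s0=1 s10=1 s6=1 clk=1 s5=0 s7=0 s1=0 s9=0
t0.Δ2 s4=1 s8=1 s2=1 s3=1 s0=1 s10=1 s6=0 clk=1 s5=0 s7=1 s1=0 s9=0
t0.Δ3 s4=1 s8=1 s2=0 s3=1 s0=1 s10=1 s6=0 clk=1 s5=0 s7=1 s1=0 s9=0
t1.Δ0 s4=1 s8=1 s2=0 s3=1 s0=1 s10=1 s6=0 clk=1 s5=0 s7=1 s1=0 s9=0
t1.Δ1 s4=1 s8=1 s2=0 s3=1 s0=1 s10=1 s6=0 clk=0 s5=0 s7=1 s1=0 s9=0
t2.Δ0 s4=1 s8=1 s2=0 s3=1 s0=1 s10=1 s6=0 clk=0 s5=0 s7=1 s1=0 s9=0
t2.Δ1 s4=1 s8=1 s2=0 s3=1 s0=1 s10=1 s6=0 clk=1 s5=0 s7=1 s1=0 s9=0
t2.Δ2 s4=1 s8=0 s2=0 s3=1 s0=1 s10=1 s6=0 clk=1 s5=0 s7=1 s1=0 s9=0
t3.Δ0 s4=1 s8=0 s2=0 s3=1 s0=1 s10=1 s6=0 clk=1 s5=0 s7=1 s1=0 s9=0
t3.Δ1 s4=1 s8=0 s2=0 s3=1 s0=1 s10=1 s6=0 clk=0 s5=0 s7=1 s1=0 s9=0
t4.Δ0 s4=1 s8=0 s2=0 s3=1 s0=1 s10=1 s6=0 clk=0 s5=0 s7=1 s1=0 s9=0
t4.Δ1 s4=1 s8=0 s2=0 s3=0 s0=1 s10=1 s6=0 clk=1 s5=0 s7=1 s1=0 s9=0
t4.Δ2 s4=1 s8=1 s2=0 s3=0 s0=1 s10=1 s6=0 clk=1 s5=0 s7=1 s1=0 s9=0
t5.Δ0 s4=1 s8=1 s2=0 s3=0 s0=1 s10=1 s6=0 clk=1 s5=0 s7=1 s1=0 s9=0
t5.Δ1 s4=1 s8=1 s2=0 s3=0 s0=1 s10=1 s6=0 clk=0 s5=0 s7=1 s1=0 s9=0
t6.Δ0 s4=1 s8=1 s2=0 s3=0 s0=1 s10=1 s6=0 clk=0 s5=0 s7=1 s1=0 s9=0
t6.Δ1 s4=1 s8=1 s2=0 s3=1 s0=1 s10=1 s6=0 clk=1 s5=0 s7=1 s1=0 s9=0
t6.Δ2 s4=1 s8=0 s2=0 s3=1 s0=1 s10=1 s6=0 clk=1 s5=0 s7=1 s1=0 s9=0
t7.Δ0 s4=1 s8=0 s2=0 s3=1 s0=1 s10=1 s6=0 clk=1 s5=0 s7=1 s1=0 s9=0
t7.Δ1 s4=1 s8=0 s2=0 s3=1 s0=1 s10=1 s6=0 clk=0 s5=0 s7=1 s1=0 s9=0
t8.Δ0 s4=1 s8=0 s2=0 s3=1 s0=1 s10=1 s6=0 clk=0 s5=0 s7=1 s1=0 s9=0
t8.Δ1 s4=1 s8=0 s2=0 s3=0 s0=1 s10=1 s6=0 clk=1 s5=0 s7=1 s1=0 s9=0
t8.Δ2 s4=1 s8=1 s2=0 s3=0 s0=1 s10=1 s6=0 clk=1 s5=0 s7=1 s1=0 s9=0
t9.Δ0 s4=1 s8=1 s2=0 s3=0 s0=1 s10=1 s6=0 clk=1 s5=0 s7=1 s1=0 s9=0
t9.Δ1 s4=1 s8=1 s2=0 s3=0 s0=1 s10=1 s6=0 clk=0 s5=0 s7=1 s1=0 s9=0
t10.Δ0 s4=1 s8=1 s2=0 s3=0 s0=1 s10=1 s6=0 clk=0 s5=0 s7=1 s1=0 s9=0
t10.Δ1 s4=1 s8=1 s2=0 s3=1 s0=1 s10=1 s6=0 clk=1 s5=0 s7=1 s1=0 s9=0
t10.Δ2 s4=1 s8=0 s2=0 s3=1 s0=1 s10=1 s6=0 clk=1 s5=0 s7=1 s1=0 s9=0
t11.Δ0 s4=1 s8=0 s2=0 s3=1 s0=1 s10=1 s6=0 clk=1 s5=0 s7=1 s1=0 s9=0
t11.Δ1 s4=1 s8=0 s2=0 s3=1 s0=1 s10=1 s6=0 clk=0 s5=0 s7=1 s1=0 s9=0
t12.Δ0 s4=1 s8=0 s2=0 s3=1 s0=1 s10=1 s6=0 clk=0 s5=0 s7=1 s1=0 s9=0
t12.Δ1 s4=1 s8=0 s2=0 s3=0 s0=1 s10=1 s6=0 clk=1 s5=0 s7=1 s1=0 s9=0
t12.Δ2 s4=1 s8=1 s2=0 s3=0 s0=1 s10=1 s6=0 clk=1 s5=0 s7=1 s1=0 s9=0
t13.Δ0 s4=1 s8=1 s2=0 s3=0 s0=1 s10=1 s6=0 clk=1 s5=0 s7=1 s1=0 s9=0
t13.Δ1 s4=1 s8=1 s2=0 s3=0 s0=1 s10=1 s6=0 clk=0 s5=0 s7=1 s1=0 s9=0
t14.Δ0 s4=1 s8=1 s2=0 s3=0 s0=1 s10=1 s6=0 clk=0 s5=0 s7=1 s1=0 s9=0
t14.Δ1 s4=1 s8=1 s2=0 s3=1 s0=1 s10=1 s6=0 clk=1 s5=0 s7=1 s1=0 s9=0
t14.Δ2 s4=1 s8=0 s2=0 s3=1 s0=1 s10=1 s6=0 clk=1 s5=0 s7=1 s1=0 s9=0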